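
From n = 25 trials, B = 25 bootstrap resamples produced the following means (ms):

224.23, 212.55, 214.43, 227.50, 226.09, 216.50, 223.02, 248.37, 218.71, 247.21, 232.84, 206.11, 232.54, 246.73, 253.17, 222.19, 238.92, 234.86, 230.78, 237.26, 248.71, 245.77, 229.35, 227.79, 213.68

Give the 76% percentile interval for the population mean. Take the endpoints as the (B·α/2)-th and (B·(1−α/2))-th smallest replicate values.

Sorted replicates: 206.11, 212.55, 213.68, 214.43, 216.50, 218.71, 222.19, 223.02, 224.23, 226.09, 227.50, 227.79, 229.35, 230.78, 232.54, 232.84, 234.86, 237.26, 238.92, 245.77, 246.73, 247.21, 248.37, 248.71, 253.17
α = 0.24; lower rank = 25 × 0.120 = 3; upper rank = 25 × 0.880 = 22.
The 3rd smallest replicate is 213.68; the 22nd is 247.21.

(213.68, 247.21)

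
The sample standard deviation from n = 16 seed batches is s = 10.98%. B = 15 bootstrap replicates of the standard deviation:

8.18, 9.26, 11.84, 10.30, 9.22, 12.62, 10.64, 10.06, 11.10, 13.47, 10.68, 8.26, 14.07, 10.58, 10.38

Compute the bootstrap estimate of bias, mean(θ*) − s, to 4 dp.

mean(θ*) = (8.18 + 9.26 + 11.84 + 10.30 + 9.22 + 12.62 + 10.64 + 10.06 + 11.10 + 13.47 + 10.68 + 8.26 + 14.07 + 10.58 + 10.38) / 15 = 10.71067
bias = 10.71067 − 10.98

bias = −0.2693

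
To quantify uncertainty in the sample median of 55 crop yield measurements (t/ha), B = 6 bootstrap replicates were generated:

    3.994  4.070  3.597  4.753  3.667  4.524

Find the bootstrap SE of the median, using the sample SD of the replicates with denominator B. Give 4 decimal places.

Bootstrap SE is the standard deviation of the 6 replicate medians.
Mean of replicates: (3.994 + 4.070 + 3.597 + 4.753 + 3.667 + 4.524) / 6 = 24.60500 / 6 = 4.10083
Sum of squared deviations: (−0.10683)² + (−0.03083)² + (−0.50383)² + (+0.65217)² + (−0.43383)² + (+0.42317)² = 1.05881
Variance = 1.05881 / 6 = 0.17647
SE* = √0.17647

SE* = 0.4201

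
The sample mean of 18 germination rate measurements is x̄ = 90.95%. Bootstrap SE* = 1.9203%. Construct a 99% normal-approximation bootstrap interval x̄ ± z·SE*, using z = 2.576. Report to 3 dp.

(86.003, 95.897)

Margin = 2.576 × 1.9203 = 4.9467
Interval: 90.95 ± 4.9467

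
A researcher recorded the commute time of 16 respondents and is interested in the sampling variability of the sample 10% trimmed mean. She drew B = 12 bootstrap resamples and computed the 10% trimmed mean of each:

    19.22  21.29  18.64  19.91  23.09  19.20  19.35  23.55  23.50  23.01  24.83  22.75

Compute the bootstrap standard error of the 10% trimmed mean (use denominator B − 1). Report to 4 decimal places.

SE* = 2.1641

Bootstrap SE is the standard deviation of the 12 replicate 10% trimmed means.
Mean of replicates: (19.22 + 21.29 + 18.64 + 19.91 + 23.09 + 19.20 + 19.35 + 23.55 + 23.50 + 23.01 + 24.83 + 22.75) / 12 = 258.34000 / 12 = 21.52833
Sum of squared deviations: (−2.30833)² + (−0.23833)² + (−2.88833)² + (−1.61833)² + (+1.56167)² + (−2.32833)² + (−2.17833)² + (+2.02167)² + (+1.97167)² + (+1.48167)² + (+3.30167)² + (+1.22167)² = 51.51517
Variance = 51.51517 / 11 = 4.68320
SE* = √4.68320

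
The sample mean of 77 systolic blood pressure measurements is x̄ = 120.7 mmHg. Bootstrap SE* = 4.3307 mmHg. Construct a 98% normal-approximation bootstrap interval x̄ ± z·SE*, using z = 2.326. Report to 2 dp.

Margin = 2.326 × 4.3307 = 10.073
Interval: 120.7 ± 10.073

(110.63, 130.77)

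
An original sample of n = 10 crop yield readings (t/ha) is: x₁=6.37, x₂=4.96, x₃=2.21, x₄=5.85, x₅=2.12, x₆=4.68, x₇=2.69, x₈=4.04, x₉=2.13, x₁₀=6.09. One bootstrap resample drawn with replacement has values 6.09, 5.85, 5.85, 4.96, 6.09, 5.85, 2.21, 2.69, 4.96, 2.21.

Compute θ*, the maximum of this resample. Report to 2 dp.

Maximum = 6.09

θ* = 6.09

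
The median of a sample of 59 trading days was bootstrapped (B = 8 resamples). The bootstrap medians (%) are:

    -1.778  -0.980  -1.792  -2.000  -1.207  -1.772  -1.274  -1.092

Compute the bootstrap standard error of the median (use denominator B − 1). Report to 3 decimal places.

Bootstrap SE is the standard deviation of the 8 replicate medians.
Mean of replicates: ((-1.778) + (-0.980) + (-1.792) + (-2.000) + (-1.207) + (-1.772) + (-1.274) + (-1.092)) / 8 = -11.8950 / 8 = -1.4869
Sum of squared deviations: (−0.2911)² + (+0.5069)² + (−0.3051)² + (−0.5131)² + (+0.2799)² + (−0.2851)² + (+0.2129)² + (+0.3949)² = 1.0589
Variance = 1.0589 / 7 = 0.1513
SE* = √0.1513

SE* = 0.389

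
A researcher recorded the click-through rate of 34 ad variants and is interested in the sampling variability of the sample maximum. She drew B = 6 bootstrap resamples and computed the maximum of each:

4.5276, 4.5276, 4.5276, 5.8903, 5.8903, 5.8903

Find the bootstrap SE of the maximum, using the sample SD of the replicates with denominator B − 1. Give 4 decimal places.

SE* = 0.7464

Bootstrap SE is the standard deviation of the 6 replicate maximums.
Mean of replicates: (4.5276 + 4.5276 + 4.5276 + 5.8903 + 5.8903 + 5.8903) / 6 = 31.25370 / 6 = 5.20895
Sum of squared deviations: (−0.68135)² + (−0.68135)² + (−0.68135)² + (+0.68135)² + (+0.68135)² + (+0.68135)² = 2.78543
Variance = 2.78543 / 5 = 0.55709
SE* = √0.55709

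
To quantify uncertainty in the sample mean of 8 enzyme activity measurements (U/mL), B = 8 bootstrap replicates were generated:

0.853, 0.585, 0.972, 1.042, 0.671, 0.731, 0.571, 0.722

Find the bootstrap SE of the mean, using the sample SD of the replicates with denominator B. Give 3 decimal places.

Bootstrap SE is the standard deviation of the 8 replicate means.
Mean of replicates: (0.853 + 0.585 + 0.972 + 1.042 + 0.671 + 0.731 + 0.571 + 0.722) / 8 = 6.1470 / 8 = 0.7684
Sum of squared deviations: (+0.0846)² + (−0.1834)² + (+0.2036)² + (+0.2736)² + (−0.0974)² + (−0.0374)² + (−0.1974)² + (−0.0464)² = 0.2091
Variance = 0.2091 / 8 = 0.0261
SE* = √0.0261

SE* = 0.162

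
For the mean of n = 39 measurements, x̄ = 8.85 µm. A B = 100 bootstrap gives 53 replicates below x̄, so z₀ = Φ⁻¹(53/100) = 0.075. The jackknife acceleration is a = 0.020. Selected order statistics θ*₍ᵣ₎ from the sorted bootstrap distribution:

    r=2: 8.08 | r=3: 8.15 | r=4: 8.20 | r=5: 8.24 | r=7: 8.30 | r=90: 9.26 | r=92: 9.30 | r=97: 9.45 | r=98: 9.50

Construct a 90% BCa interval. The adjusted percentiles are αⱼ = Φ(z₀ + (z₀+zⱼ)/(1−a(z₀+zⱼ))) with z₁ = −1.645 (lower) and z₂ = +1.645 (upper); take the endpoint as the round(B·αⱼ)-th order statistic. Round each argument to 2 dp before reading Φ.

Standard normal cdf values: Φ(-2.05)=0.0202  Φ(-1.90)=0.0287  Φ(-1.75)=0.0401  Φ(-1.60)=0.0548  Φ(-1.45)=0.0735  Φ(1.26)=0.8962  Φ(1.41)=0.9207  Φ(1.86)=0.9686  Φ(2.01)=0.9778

(8.30, 9.45)

Lower: z₀ + z₁ = 0.075 + (-1.645) = -1.570; 1 − a(z₀+z₁) = 1 − (0.020)(-1.570) = 1.0314; argument = 0.075 + (-1.570)/1.0314 = -1.4472 → -1.45.
α₁ = Φ(-1.45) = 0.0735; rank = round(100 × 0.0735) = 7; θ*₍7₎ = 8.30.
Upper: z₀ + z₂ = 1.720; 1 − a(z₀+z₂) = 0.9656; argument = 1.8563 → 1.86; α₂ = 0.9686; rank = 97; θ*₍97₎ = 9.45.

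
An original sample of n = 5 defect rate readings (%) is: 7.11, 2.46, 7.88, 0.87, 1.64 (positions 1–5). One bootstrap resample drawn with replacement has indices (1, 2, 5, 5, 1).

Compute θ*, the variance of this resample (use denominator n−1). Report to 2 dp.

Resample values: 7.11, 2.46, 1.64, 1.64, 7.11.
Mean = 3.9920; sum of squared deviations = 32.8547
s² = 32.8547 / 4 = 8.2137

θ* = 8.21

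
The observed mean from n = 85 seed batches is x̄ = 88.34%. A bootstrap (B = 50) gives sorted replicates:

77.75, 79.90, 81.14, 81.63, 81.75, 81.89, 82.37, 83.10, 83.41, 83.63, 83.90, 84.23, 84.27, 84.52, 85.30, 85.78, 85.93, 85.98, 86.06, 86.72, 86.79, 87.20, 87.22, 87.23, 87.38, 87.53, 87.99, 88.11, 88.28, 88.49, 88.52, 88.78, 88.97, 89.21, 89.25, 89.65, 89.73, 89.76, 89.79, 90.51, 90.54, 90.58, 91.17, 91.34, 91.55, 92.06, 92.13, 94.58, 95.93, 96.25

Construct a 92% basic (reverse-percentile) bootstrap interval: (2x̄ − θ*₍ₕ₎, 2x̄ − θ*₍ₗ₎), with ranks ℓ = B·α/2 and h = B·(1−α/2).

(82.10, 96.78)

Percentile endpoints at ranks 2 and 48: θ*₍2₎ = 79.90, θ*₍48₎ = 94.58.
Basic interval reflects these around x̄:
  lower = 2 × 88.34 − 94.58 = 82.10
  upper = 2 × 88.34 − 79.90 = 96.78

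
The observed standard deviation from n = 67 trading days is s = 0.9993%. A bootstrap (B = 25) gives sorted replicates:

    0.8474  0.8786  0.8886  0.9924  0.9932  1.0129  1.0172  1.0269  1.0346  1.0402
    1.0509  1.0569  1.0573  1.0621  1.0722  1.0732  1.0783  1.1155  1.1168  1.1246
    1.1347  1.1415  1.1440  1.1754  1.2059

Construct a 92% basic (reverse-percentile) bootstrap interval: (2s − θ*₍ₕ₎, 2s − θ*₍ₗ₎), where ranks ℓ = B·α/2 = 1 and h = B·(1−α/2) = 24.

(0.8232, 1.1512)

Percentile endpoints at ranks 1 and 24: θ*₍1₎ = 0.8474, θ*₍24₎ = 1.1754.
Basic interval reflects these around s:
  lower = 2 × 0.9993 − 1.1754 = 0.8232
  upper = 2 × 0.9993 − 0.8474 = 1.1512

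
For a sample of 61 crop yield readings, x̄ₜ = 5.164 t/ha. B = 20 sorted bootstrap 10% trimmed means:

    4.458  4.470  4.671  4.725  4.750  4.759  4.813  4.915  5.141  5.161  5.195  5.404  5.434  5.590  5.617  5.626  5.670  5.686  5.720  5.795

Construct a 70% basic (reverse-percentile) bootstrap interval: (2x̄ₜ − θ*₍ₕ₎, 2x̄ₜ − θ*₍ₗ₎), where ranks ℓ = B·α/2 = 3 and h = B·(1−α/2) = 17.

(4.658, 5.657)

Percentile endpoints at ranks 3 and 17: θ*₍3₎ = 4.671, θ*₍17₎ = 5.670.
Basic interval reflects these around x̄ₜ:
  lower = 2 × 5.164 − 5.670 = 4.658
  upper = 2 × 5.164 − 4.671 = 5.657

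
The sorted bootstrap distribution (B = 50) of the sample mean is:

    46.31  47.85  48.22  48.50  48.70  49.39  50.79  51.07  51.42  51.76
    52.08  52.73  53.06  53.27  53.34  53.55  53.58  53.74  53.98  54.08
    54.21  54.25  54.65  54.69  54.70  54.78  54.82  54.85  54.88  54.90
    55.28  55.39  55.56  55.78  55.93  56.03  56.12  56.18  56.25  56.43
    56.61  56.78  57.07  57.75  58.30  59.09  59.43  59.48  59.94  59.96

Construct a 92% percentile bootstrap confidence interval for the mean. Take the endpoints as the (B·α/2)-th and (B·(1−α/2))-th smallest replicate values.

α = 0.08; lower rank = 50 × 0.040 = 2; upper rank = 50 × 0.960 = 48.
The 2nd smallest replicate is 47.85; the 48th is 59.48.

(47.85, 59.48)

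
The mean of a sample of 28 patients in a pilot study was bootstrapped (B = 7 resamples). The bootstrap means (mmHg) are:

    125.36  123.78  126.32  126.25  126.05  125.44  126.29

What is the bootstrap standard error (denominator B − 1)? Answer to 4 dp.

Bootstrap SE is the standard deviation of the 7 replicate means.
Mean of replicates: (125.36 + 123.78 + 126.32 + 126.25 + 126.05 + 125.44 + 126.29) / 7 = 879.49000 / 7 = 125.64143
Sum of squared deviations: (−0.28143)² + (−1.86143)² + (+0.67857)² + (+0.60857)² + (+0.40857)² + (−0.20143)² + (+0.64857)² = 5.00309
Variance = 5.00309 / 6 = 0.83385
SE* = √0.83385

SE* = 0.9132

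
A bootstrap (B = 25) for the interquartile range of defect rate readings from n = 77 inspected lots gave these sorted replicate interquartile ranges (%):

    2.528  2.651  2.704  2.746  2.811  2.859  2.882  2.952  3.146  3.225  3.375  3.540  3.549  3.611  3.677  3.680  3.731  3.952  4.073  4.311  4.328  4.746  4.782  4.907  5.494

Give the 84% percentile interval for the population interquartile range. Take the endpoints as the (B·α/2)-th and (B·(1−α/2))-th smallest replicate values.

α = 0.16; lower rank = 25 × 0.080 = 2; upper rank = 25 × 0.920 = 23.
The 2nd smallest replicate is 2.651; the 23rd is 4.782.

(2.651, 4.782)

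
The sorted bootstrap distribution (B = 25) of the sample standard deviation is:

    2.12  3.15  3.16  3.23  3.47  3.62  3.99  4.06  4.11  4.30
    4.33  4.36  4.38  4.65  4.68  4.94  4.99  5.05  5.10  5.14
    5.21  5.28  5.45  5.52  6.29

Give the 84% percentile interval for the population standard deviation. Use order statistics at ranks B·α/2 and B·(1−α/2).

(3.15, 5.45)

α = 0.16; lower rank = 25 × 0.080 = 2; upper rank = 25 × 0.920 = 23.
The 2nd smallest replicate is 3.15; the 23rd is 5.45.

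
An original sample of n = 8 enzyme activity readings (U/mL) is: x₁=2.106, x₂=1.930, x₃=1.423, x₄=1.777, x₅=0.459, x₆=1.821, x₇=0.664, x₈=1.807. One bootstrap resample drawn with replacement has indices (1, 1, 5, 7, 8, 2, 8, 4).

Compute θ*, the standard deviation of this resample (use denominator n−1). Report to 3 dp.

θ* = 0.645

Resample values: 2.106, 2.106, 0.459, 0.664, 1.807, 1.930, 1.807, 1.777.
Mean = 1.5820; sum of squared deviations = 2.9134
s² = 2.9134 / 7 = 0.4162
s = √0.4162 = 0.645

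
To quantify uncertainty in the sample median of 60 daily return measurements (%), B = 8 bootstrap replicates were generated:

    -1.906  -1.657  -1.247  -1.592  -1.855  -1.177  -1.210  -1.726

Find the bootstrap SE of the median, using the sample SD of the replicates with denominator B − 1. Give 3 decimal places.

Bootstrap SE is the standard deviation of the 8 replicate medians.
Mean of replicates: ((-1.906) + (-1.657) + (-1.247) + (-1.592) + (-1.855) + (-1.177) + (-1.210) + (-1.726)) / 8 = -12.3700 / 8 = -1.5463
Sum of squared deviations: (−0.3597)² + (−0.1107)² + (+0.2993)² + (−0.0457)² + (−0.3087)² + (+0.3693)² + (+0.3363)² + (−0.1797)² = 0.6104
Variance = 0.6104 / 7 = 0.0872
SE* = √0.0872

SE* = 0.295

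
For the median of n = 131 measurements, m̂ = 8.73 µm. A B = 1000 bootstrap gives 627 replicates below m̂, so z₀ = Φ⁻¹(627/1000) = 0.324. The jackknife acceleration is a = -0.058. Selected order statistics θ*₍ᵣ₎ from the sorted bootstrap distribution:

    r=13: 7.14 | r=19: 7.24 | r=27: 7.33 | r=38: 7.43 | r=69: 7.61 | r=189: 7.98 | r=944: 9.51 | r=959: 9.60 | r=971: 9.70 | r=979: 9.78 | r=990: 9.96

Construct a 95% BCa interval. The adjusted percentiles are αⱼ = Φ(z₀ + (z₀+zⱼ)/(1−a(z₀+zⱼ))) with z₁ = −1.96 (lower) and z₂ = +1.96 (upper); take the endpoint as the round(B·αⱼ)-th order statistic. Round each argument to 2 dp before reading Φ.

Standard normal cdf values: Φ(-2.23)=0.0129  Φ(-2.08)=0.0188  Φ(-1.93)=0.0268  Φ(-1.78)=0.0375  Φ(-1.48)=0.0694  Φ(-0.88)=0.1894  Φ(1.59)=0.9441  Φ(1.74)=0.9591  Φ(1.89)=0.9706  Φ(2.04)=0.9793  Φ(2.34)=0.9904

(7.61, 9.96)

Lower: z₀ + z₁ = 0.324 + (-1.960) = -1.636; 1 − a(z₀+z₁) = 1 − (-0.058)(-1.636) = 0.9051; argument = 0.324 + (-1.636)/0.9051 = -1.4835 → -1.48.
α₁ = Φ(-1.48) = 0.0694; rank = round(1000 × 0.0694) = 69; θ*₍69₎ = 7.61.
Upper: z₀ + z₂ = 2.284; 1 − a(z₀+z₂) = 1.1325; argument = 2.3408 → 2.34; α₂ = 0.9904; rank = 990; θ*₍990₎ = 9.96.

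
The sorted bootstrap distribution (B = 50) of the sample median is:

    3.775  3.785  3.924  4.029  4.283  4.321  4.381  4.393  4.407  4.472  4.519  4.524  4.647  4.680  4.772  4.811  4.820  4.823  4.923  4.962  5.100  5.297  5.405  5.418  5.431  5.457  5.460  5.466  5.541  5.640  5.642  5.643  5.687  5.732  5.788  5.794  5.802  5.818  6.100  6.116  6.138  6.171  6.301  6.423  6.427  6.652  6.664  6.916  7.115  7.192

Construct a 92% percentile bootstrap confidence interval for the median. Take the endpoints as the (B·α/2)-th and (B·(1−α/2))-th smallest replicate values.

(3.785, 6.916)

α = 0.08; lower rank = 50 × 0.040 = 2; upper rank = 50 × 0.960 = 48.
The 2nd smallest replicate is 3.785; the 48th is 6.916.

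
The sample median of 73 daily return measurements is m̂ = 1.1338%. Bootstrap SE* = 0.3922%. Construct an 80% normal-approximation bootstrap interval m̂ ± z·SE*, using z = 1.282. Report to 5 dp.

Margin = 1.282 × 0.3922 = 0.502800
Interval: 1.1338 ± 0.502800

(0.63100, 1.63660)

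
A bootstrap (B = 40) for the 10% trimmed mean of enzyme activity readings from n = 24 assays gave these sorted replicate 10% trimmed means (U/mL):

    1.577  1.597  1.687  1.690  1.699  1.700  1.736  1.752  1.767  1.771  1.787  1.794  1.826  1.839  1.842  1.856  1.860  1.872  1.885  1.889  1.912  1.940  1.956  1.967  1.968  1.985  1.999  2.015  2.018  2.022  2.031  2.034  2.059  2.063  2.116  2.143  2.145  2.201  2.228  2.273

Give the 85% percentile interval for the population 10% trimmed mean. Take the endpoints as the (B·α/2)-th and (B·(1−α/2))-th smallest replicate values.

(1.687, 2.145)

α = 0.15; lower rank = 40 × 0.075 = 3; upper rank = 40 × 0.925 = 37.
The 3rd smallest replicate is 1.687; the 37th is 2.145.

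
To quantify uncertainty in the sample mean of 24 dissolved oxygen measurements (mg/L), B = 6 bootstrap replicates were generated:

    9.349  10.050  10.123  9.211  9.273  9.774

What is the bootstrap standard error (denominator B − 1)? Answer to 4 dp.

Bootstrap SE is the standard deviation of the 6 replicate means.
Mean of replicates: (9.349 + 10.050 + 10.123 + 9.211 + 9.273 + 9.774) / 6 = 57.78000 / 6 = 9.63000
Sum of squared deviations: (−0.28100)² + (+0.42000)² + (+0.49300)² + (−0.41900)² + (−0.35700)² + (+0.14400)² = 0.82216
Variance = 0.82216 / 5 = 0.16443
SE* = √0.16443

SE* = 0.4055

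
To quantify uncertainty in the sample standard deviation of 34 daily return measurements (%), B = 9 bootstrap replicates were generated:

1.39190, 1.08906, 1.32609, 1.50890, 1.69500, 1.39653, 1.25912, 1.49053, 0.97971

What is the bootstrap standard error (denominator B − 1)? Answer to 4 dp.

SE* = 0.2185

Bootstrap SE is the standard deviation of the 9 replicate standard deviations.
Mean of replicates: (1.39190 + 1.08906 + 1.32609 + 1.50890 + 1.69500 + 1.39653 + 1.25912 + 1.49053 + 0.97971) / 9 = 12.136840 / 9 = 1.348538
Sum of squared deviations: (+0.043362)² + (−0.259478)² + (−0.022448)² + (+0.160362)² + (+0.346462)² + (+0.047992)² + (−0.089418)² + (+0.141992)² + (−0.368828)² = 0.381960
Variance = 0.381960 / 8 = 0.047745
SE* = √0.047745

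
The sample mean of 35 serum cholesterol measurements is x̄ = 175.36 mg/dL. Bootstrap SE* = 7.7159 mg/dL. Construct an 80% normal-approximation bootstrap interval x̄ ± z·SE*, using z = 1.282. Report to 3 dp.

(165.468, 185.252)

Margin = 1.282 × 7.7159 = 9.8918
Interval: 175.36 ± 9.8918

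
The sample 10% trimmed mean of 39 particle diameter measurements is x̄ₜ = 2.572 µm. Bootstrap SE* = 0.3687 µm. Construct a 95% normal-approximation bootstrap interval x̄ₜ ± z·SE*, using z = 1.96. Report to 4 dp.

(1.8493, 3.2947)

Margin = 1.96 × 0.3687 = 0.72265
Interval: 2.572 ± 0.72265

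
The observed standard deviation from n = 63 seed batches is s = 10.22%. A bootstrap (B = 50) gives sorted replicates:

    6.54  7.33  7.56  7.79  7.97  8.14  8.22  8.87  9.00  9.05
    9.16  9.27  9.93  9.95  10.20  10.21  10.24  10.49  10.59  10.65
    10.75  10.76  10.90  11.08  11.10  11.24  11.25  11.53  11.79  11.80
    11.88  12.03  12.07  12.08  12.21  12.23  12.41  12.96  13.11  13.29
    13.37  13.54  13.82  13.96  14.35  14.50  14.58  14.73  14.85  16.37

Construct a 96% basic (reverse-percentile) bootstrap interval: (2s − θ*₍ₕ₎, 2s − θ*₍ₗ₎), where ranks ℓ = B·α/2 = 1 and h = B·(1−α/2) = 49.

Percentile endpoints at ranks 1 and 49: θ*₍1₎ = 6.54, θ*₍49₎ = 14.85.
Basic interval reflects these around s:
  lower = 2 × 10.22 − 14.85 = 5.59
  upper = 2 × 10.22 − 6.54 = 13.90

(5.59, 13.90)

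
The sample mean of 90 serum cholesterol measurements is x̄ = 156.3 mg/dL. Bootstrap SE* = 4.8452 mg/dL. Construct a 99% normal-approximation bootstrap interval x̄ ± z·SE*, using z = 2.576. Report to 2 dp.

(143.82, 168.78)

Margin = 2.576 × 4.8452 = 12.481
Interval: 156.3 ± 12.481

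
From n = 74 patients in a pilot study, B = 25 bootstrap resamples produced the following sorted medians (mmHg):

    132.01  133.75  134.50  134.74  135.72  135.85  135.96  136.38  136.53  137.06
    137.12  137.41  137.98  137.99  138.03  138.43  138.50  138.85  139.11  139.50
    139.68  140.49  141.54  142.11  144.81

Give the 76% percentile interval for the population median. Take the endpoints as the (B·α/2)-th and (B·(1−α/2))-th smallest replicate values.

(134.50, 140.49)

α = 0.24; lower rank = 25 × 0.120 = 3; upper rank = 25 × 0.880 = 22.
The 3rd smallest replicate is 134.50; the 22nd is 140.49.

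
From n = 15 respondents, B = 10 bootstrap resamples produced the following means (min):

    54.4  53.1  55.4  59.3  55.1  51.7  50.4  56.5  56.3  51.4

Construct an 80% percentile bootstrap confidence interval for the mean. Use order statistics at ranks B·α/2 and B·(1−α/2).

Sorted replicates: 50.4, 51.4, 51.7, 53.1, 54.4, 55.1, 55.4, 56.3, 56.5, 59.3
α = 0.20; lower rank = 10 × 0.100 = 1; upper rank = 10 × 0.900 = 9.
The 1st smallest replicate is 50.4; the 9th is 56.5.

(50.4, 56.5)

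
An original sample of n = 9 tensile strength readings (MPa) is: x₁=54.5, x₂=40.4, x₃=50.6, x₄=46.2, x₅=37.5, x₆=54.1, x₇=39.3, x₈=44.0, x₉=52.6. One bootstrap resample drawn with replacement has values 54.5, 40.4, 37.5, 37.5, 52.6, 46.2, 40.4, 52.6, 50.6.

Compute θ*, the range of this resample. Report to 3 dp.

Range = 54.5 − 37.5 = 17.000

θ* = 17.000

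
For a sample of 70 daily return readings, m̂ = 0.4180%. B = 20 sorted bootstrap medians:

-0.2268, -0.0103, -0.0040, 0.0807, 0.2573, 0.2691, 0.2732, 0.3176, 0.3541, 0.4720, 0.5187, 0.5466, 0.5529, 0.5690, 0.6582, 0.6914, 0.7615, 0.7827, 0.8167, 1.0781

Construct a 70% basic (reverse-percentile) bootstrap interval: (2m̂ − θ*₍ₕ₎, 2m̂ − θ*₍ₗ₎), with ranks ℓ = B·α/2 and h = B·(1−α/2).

(0.0745, 0.8400)

Percentile endpoints at ranks 3 and 17: θ*₍3₎ = -0.0040, θ*₍17₎ = 0.7615.
Basic interval reflects these around m̂:
  lower = 2 × 0.4180 − 0.7615 = 0.0745
  upper = 2 × 0.4180 − -0.0040 = 0.8400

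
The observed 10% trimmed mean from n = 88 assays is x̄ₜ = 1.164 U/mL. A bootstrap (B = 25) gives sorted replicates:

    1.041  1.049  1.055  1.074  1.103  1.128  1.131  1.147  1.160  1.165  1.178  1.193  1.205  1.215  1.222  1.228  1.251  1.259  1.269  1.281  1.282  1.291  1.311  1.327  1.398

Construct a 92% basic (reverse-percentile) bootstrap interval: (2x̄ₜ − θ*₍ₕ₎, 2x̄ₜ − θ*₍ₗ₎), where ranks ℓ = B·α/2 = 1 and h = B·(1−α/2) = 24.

(1.001, 1.287)

Percentile endpoints at ranks 1 and 24: θ*₍1₎ = 1.041, θ*₍24₎ = 1.327.
Basic interval reflects these around x̄ₜ:
  lower = 2 × 1.164 − 1.327 = 1.001
  upper = 2 × 1.164 − 1.041 = 1.287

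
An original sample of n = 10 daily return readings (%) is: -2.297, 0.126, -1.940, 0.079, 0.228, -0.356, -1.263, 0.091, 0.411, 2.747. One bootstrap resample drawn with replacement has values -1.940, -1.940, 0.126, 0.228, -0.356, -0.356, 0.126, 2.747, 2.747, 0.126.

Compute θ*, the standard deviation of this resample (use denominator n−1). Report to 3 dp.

Mean = 0.1508; sum of squared deviations = 22.7449
s² = 22.7449 / 9 = 2.5272
s = √2.5272 = 1.590

θ* = 1.590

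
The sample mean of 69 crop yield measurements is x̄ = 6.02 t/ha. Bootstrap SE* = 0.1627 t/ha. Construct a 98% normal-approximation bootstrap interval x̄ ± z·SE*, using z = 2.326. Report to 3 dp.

Margin = 2.326 × 0.1627 = 0.3784
Interval: 6.02 ± 0.3784

(5.642, 6.398)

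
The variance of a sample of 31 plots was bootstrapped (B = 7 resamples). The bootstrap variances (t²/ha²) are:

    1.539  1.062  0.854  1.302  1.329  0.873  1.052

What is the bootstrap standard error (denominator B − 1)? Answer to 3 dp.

SE* = 0.254

Bootstrap SE is the standard deviation of the 7 replicate variances.
Mean of replicates: (1.539 + 1.062 + 0.854 + 1.302 + 1.329 + 0.873 + 1.052) / 7 = 8.0110 / 7 = 1.1444
Sum of squared deviations: (+0.3946)² + (−0.0824)² + (−0.2904)² + (+0.1576)² + (+0.1846)² + (−0.2714)² + (−0.0924)² = 0.3879
Variance = 0.3879 / 6 = 0.0647
SE* = √0.0647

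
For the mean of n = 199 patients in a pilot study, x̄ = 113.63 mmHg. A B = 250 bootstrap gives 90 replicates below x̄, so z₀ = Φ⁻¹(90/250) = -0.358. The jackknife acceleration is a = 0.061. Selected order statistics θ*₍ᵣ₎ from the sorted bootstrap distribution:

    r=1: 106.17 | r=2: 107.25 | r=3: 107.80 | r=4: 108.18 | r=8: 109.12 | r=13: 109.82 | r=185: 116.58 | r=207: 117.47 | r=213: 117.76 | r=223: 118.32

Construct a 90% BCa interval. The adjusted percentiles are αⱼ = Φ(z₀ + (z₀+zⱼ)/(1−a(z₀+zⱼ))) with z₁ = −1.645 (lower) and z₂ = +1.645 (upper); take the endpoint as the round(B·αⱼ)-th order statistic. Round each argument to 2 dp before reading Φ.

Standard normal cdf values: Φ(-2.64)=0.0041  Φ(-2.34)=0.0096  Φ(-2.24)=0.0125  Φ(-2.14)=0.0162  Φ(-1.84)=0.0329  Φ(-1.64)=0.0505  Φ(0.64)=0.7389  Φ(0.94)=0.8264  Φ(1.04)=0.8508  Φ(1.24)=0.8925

(108.18, 117.76)

Lower: z₀ + z₁ = -0.358 + (-1.645) = -2.003; 1 − a(z₀+z₁) = 1 − (0.061)(-2.003) = 1.1222; argument = -0.358 + (-2.003)/1.1222 = -2.1429 → -2.14.
α₁ = Φ(-2.14) = 0.0162; rank = round(250 × 0.0162) = 4; θ*₍4₎ = 108.18.
Upper: z₀ + z₂ = 1.287; 1 − a(z₀+z₂) = 0.9215; argument = 1.0386 → 1.04; α₂ = 0.8508; rank = 213; θ*₍213₎ = 117.76.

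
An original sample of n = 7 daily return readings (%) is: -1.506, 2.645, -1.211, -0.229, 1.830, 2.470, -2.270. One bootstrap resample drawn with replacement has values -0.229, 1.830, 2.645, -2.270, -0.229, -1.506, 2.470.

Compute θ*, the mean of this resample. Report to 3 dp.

θ* = 0.387

Mean = ((-0.229) + 1.830 + 2.645 + (-2.270) + (-0.229) + (-1.506) + 2.470) / 7 = 2.7110 / 7 = 0.387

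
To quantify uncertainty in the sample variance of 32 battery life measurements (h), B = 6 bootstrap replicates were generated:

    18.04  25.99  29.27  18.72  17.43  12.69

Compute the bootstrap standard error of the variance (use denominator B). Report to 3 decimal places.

SE* = 5.576

Bootstrap SE is the standard deviation of the 6 replicate variances.
Mean of replicates: (18.04 + 25.99 + 29.27 + 18.72 + 17.43 + 12.69) / 6 = 122.1400 / 6 = 20.3567
Sum of squared deviations: (−2.3167)² + (+5.6333)² + (+8.9133)² + (−1.6367)² + (−2.9267)² + (−7.6667)² = 186.5707
Variance = 186.5707 / 6 = 31.0951
SE* = √31.0951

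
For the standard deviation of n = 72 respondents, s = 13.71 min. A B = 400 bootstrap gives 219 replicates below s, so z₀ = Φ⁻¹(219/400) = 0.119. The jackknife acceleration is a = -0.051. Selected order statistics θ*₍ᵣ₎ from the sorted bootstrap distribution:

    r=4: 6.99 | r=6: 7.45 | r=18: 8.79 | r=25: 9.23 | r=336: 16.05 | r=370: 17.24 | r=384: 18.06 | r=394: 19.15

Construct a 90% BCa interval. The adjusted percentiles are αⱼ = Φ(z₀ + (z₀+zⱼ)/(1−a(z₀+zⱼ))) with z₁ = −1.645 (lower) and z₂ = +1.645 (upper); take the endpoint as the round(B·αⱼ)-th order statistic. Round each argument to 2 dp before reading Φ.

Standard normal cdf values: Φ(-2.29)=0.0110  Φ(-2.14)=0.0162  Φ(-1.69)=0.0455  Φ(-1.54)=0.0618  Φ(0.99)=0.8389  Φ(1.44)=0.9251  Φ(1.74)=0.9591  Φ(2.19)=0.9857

(9.23, 18.06)

Lower: z₀ + z₁ = 0.119 + (-1.645) = -1.526; 1 − a(z₀+z₁) = 1 − (-0.051)(-1.526) = 0.9222; argument = 0.119 + (-1.526)/0.9222 = -1.5358 → -1.54.
α₁ = Φ(-1.54) = 0.0618; rank = round(400 × 0.0618) = 25; θ*₍25₎ = 9.23.
Upper: z₀ + z₂ = 1.764; 1 − a(z₀+z₂) = 1.0900; argument = 1.7374 → 1.74; α₂ = 0.9591; rank = 384; θ*₍384₎ = 18.06.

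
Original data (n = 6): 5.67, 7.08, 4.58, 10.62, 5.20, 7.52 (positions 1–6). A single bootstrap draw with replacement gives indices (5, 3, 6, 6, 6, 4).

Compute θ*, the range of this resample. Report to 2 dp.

θ* = 6.04

Resample values: 5.20, 4.58, 7.52, 7.52, 7.52, 10.62.
Range = 10.62 − 4.58 = 6.04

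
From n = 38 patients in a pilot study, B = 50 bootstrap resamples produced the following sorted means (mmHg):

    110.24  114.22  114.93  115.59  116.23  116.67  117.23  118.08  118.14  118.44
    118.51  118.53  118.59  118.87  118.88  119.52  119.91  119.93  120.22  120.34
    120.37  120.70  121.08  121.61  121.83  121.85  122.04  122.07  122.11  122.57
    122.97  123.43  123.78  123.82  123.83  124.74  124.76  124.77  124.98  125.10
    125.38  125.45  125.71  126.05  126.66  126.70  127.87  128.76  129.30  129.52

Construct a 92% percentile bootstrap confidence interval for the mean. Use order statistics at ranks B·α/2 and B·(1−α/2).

(114.22, 128.76)

α = 0.08; lower rank = 50 × 0.040 = 2; upper rank = 50 × 0.960 = 48.
The 2nd smallest replicate is 114.22; the 48th is 128.76.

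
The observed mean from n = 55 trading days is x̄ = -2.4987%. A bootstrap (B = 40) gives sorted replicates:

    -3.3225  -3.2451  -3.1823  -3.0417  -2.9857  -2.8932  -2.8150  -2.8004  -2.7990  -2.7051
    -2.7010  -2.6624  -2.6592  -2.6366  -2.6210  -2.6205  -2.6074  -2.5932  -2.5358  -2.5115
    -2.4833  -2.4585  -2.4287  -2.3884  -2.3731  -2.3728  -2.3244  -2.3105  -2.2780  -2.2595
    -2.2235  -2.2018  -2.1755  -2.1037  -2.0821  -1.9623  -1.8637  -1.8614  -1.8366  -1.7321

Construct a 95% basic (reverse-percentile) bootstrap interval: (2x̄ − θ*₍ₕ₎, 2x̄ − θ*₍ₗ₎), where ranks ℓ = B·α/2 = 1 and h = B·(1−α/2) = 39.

Percentile endpoints at ranks 1 and 39: θ*₍1₎ = -3.3225, θ*₍39₎ = -1.8366.
Basic interval reflects these around x̄:
  lower = 2 × -2.4987 − -1.8366 = -3.1608
  upper = 2 × -2.4987 − -3.3225 = -1.6749

(-3.1608, -1.6749)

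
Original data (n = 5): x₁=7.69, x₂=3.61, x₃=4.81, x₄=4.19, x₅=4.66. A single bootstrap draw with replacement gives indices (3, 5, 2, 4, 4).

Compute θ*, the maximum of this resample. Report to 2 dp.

θ* = 4.81

Resample values: 4.81, 4.66, 3.61, 4.19, 4.19.
Maximum = 4.81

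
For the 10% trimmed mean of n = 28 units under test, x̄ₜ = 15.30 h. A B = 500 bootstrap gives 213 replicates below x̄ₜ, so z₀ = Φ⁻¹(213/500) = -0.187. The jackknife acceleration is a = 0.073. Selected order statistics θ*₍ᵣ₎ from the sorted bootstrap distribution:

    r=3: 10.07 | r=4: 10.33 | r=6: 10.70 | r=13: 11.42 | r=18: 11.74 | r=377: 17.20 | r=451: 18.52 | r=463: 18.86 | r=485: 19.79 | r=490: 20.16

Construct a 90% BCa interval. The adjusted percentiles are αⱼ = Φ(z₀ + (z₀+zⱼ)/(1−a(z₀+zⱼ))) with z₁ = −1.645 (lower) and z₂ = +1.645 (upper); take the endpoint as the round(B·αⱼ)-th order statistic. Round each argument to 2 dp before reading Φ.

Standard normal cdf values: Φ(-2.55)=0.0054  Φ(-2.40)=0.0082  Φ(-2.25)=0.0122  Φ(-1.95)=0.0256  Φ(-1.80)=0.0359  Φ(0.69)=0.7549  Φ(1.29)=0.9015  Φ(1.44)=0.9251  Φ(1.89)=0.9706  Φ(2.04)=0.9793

Lower: z₀ + z₁ = -0.187 + (-1.645) = -1.832; 1 − a(z₀+z₁) = 1 − (0.073)(-1.832) = 1.1337; argument = -0.187 + (-1.832)/1.1337 = -1.8029 → -1.80.
α₁ = Φ(-1.80) = 0.0359; rank = round(500 × 0.0359) = 18; θ*₍18₎ = 11.74.
Upper: z₀ + z₂ = 1.458; 1 − a(z₀+z₂) = 0.8936; argument = 1.4447 → 1.44; α₂ = 0.9251; rank = 463; θ*₍463₎ = 18.86.

(11.74, 18.86)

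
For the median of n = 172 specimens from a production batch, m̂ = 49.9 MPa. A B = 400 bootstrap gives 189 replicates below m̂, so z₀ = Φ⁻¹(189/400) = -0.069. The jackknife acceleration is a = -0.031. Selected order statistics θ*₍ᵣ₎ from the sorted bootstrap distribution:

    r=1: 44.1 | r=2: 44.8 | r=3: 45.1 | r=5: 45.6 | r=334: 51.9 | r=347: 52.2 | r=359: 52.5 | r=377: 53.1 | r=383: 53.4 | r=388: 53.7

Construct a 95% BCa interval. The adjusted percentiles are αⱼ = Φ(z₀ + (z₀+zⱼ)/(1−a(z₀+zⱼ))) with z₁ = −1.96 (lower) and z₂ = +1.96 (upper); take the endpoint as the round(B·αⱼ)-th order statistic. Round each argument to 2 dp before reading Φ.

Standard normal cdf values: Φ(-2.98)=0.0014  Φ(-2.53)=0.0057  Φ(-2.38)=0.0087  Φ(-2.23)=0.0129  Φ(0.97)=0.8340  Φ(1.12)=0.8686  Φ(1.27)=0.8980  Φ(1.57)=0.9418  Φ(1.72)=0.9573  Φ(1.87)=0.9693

(45.6, 53.4)

Lower: z₀ + z₁ = -0.069 + (-1.960) = -2.029; 1 − a(z₀+z₁) = 1 − (-0.031)(-2.029) = 0.9371; argument = -0.069 + (-2.029)/0.9371 = -2.2342 → -2.23.
α₁ = Φ(-2.23) = 0.0129; rank = round(400 × 0.0129) = 5; θ*₍5₎ = 45.6.
Upper: z₀ + z₂ = 1.891; 1 − a(z₀+z₂) = 1.0586; argument = 1.7173 → 1.72; α₂ = 0.9573; rank = 383; θ*₍383₎ = 53.4.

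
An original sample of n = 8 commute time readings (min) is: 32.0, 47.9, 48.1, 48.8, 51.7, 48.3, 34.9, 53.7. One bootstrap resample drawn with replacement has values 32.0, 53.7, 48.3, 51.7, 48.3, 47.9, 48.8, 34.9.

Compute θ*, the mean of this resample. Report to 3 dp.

Mean = (32.0 + 53.7 + 48.3 + 51.7 + 48.3 + 47.9 + 48.8 + 34.9) / 8 = 365.60 / 8 = 45.700

θ* = 45.700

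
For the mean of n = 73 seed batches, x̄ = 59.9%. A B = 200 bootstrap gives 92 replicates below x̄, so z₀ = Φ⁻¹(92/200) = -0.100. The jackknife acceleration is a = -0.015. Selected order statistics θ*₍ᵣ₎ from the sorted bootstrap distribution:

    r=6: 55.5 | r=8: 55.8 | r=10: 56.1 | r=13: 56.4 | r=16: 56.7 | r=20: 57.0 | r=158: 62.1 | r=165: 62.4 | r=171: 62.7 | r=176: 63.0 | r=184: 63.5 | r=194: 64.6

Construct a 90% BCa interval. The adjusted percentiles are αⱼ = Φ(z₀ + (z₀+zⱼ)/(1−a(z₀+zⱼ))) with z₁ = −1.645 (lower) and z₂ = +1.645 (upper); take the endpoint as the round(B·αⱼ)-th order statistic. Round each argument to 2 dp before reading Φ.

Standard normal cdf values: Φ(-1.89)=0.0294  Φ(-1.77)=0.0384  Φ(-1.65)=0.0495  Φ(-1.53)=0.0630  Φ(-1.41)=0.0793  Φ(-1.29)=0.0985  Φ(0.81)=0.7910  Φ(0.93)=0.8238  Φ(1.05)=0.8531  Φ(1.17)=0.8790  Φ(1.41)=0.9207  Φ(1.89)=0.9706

Lower: z₀ + z₁ = -0.100 + (-1.645) = -1.745; 1 − a(z₀+z₁) = 1 − (-0.015)(-1.745) = 0.9738; argument = -0.100 + (-1.745)/0.9738 = -1.8919 → -1.89.
α₁ = Φ(-1.89) = 0.0294; rank = round(200 × 0.0294) = 6; θ*₍6₎ = 55.5.
Upper: z₀ + z₂ = 1.545; 1 − a(z₀+z₂) = 1.0232; argument = 1.4100 → 1.41; α₂ = 0.9207; rank = 184; θ*₍184₎ = 63.5.

(55.5, 63.5)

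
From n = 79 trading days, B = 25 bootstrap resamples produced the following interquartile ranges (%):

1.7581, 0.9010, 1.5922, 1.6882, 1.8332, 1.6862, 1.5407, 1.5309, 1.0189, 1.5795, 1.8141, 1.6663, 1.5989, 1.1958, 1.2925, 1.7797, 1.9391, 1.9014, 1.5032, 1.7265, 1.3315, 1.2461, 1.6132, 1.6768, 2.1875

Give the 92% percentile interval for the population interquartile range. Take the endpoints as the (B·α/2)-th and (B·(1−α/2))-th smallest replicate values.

(0.9010, 1.9391)

Sorted replicates: 0.9010, 1.0189, 1.1958, 1.2461, 1.2925, 1.3315, 1.5032, 1.5309, 1.5407, 1.5795, 1.5922, 1.5989, 1.6132, 1.6663, 1.6768, 1.6862, 1.6882, 1.7265, 1.7581, 1.7797, 1.8141, 1.8332, 1.9014, 1.9391, 2.1875
α = 0.08; lower rank = 25 × 0.040 = 1; upper rank = 25 × 0.960 = 24.
The 1st smallest replicate is 0.9010; the 24th is 1.9391.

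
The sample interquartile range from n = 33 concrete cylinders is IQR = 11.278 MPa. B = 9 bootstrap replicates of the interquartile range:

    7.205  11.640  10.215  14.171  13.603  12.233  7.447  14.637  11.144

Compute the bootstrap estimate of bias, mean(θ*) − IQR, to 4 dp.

bias = +0.0881

mean(θ*) = (7.205 + 11.640 + 10.215 + 14.171 + 13.603 + 12.233 + 7.447 + 14.637 + 11.144) / 9 = 11.36611
bias = 11.36611 − 11.278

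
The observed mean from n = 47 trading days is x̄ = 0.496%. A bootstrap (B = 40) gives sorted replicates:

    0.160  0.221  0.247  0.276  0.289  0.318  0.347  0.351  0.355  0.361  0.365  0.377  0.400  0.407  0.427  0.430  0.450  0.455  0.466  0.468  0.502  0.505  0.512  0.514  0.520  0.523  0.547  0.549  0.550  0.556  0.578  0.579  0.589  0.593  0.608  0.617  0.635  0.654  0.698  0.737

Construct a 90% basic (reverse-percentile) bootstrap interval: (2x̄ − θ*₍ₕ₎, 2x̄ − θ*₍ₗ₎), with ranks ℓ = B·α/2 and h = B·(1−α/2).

(0.338, 0.771)

Percentile endpoints at ranks 2 and 38: θ*₍2₎ = 0.221, θ*₍38₎ = 0.654.
Basic interval reflects these around x̄:
  lower = 2 × 0.496 − 0.654 = 0.338
  upper = 2 × 0.496 − 0.221 = 0.771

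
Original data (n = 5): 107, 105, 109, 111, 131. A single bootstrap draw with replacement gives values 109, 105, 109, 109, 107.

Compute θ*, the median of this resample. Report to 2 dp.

θ* = 109.00

Sorted: 105, 107, 109, 109, 109
Median = middle value = 109.00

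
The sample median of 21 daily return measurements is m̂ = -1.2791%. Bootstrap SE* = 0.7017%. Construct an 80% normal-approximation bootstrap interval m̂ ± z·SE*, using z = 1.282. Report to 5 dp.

Margin = 1.282 × 0.7017 = 0.899579
Interval: -1.2791 ± 0.899579

(-2.17868, -0.37952)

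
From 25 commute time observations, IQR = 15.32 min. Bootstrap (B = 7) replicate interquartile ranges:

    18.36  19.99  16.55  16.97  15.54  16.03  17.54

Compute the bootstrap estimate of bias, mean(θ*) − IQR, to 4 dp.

mean(θ*) = (18.36 + 19.99 + 16.55 + 16.97 + 15.54 + 16.03 + 17.54) / 7 = 17.28286
bias = 17.28286 − 15.32

bias = +1.9629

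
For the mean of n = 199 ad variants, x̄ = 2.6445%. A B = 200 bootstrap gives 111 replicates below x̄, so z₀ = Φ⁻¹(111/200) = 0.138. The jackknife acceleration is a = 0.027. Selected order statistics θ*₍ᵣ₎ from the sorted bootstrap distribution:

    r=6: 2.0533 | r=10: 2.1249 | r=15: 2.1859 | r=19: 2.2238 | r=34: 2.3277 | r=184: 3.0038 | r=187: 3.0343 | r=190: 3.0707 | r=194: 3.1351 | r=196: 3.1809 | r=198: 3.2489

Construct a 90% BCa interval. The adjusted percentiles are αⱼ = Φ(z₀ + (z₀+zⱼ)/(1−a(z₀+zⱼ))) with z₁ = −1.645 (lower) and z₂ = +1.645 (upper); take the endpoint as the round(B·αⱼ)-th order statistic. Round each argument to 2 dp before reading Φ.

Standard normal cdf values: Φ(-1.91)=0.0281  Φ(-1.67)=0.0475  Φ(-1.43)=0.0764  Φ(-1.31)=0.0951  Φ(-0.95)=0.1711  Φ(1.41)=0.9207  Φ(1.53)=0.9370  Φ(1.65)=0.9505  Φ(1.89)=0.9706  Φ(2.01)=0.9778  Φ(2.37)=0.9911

(2.2238, 3.1809)

Lower: z₀ + z₁ = 0.138 + (-1.645) = -1.507; 1 − a(z₀+z₁) = 1 − (0.027)(-1.507) = 1.0407; argument = 0.138 + (-1.507)/1.0407 = -1.3101 → -1.31.
α₁ = Φ(-1.31) = 0.0951; rank = round(200 × 0.0951) = 19; θ*₍19₎ = 2.2238.
Upper: z₀ + z₂ = 1.783; 1 − a(z₀+z₂) = 0.9519; argument = 2.0112 → 2.01; α₂ = 0.9778; rank = 196; θ*₍196₎ = 3.1809.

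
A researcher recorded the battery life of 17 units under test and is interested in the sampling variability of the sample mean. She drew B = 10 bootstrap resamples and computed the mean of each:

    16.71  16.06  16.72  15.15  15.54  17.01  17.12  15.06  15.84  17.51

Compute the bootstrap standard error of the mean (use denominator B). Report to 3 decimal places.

SE* = 0.818

Bootstrap SE is the standard deviation of the 10 replicate means.
Mean of replicates: (16.71 + 16.06 + 16.72 + 15.15 + 15.54 + 17.01 + 17.12 + 15.06 + 15.84 + 17.51) / 10 = 162.7200 / 10 = 16.2720
Sum of squared deviations: (+0.4380)² + (−0.2120)² + (+0.4480)² + (−1.1220)² + (−0.7320)² + (+0.7380)² + (+0.8480)² + (−1.2120)² + (−0.4320)² + (+1.2380)² = 6.6842
Variance = 6.6842 / 10 = 0.6684
SE* = √0.6684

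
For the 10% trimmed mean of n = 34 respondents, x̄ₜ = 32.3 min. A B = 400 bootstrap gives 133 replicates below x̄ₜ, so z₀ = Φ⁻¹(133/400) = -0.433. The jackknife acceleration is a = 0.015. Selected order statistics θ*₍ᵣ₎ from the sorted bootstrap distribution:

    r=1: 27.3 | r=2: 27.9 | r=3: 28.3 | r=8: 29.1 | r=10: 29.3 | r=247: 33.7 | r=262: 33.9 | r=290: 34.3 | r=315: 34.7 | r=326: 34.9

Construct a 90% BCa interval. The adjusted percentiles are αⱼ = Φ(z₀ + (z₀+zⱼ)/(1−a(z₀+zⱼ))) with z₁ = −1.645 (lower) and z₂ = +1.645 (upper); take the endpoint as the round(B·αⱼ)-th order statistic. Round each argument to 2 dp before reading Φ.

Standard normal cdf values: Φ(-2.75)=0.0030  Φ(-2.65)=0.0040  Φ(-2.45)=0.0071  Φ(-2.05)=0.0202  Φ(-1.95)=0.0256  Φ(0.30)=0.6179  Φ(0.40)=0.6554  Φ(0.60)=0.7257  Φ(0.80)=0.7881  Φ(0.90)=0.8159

Lower: z₀ + z₁ = -0.433 + (-1.645) = -2.078; 1 − a(z₀+z₁) = 1 − (0.015)(-2.078) = 1.0312; argument = -0.433 + (-2.078)/1.0312 = -2.4482 → -2.45.
α₁ = Φ(-2.45) = 0.0071; rank = round(400 × 0.0071) = 3; θ*₍3₎ = 28.3.
Upper: z₀ + z₂ = 1.212; 1 − a(z₀+z₂) = 0.9818; argument = 0.8014 → 0.80; α₂ = 0.7881; rank = 315; θ*₍315₎ = 34.7.

(28.3, 34.7)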